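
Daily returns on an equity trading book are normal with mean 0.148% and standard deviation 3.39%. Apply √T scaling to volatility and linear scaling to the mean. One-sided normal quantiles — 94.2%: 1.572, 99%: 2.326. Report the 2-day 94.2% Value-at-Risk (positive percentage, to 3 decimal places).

σ_{2d} = 3.39% × √2 = 4.794%; μ_{2d} = 2 × 0.148% = 0.296%.
VaR = −(0.296%) + 1.572 × 4.794% = 7.240%.

7.240%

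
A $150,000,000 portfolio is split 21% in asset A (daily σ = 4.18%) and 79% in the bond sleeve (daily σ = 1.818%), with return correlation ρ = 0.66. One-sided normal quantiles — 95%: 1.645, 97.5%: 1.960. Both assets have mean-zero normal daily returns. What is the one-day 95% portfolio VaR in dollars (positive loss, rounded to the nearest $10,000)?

$5,230,000

σ_p² = 0.21²·4.18² + 0.79²·1.818² + 2·0.66·0.21·0.79·4.18·1.818 = 4.4974 (%²).
σ_p = √4.4974 = 2.121%.
VaR = 1.645 × 2.121% = 3.489%; on $150,000,000 that is $5,233,500.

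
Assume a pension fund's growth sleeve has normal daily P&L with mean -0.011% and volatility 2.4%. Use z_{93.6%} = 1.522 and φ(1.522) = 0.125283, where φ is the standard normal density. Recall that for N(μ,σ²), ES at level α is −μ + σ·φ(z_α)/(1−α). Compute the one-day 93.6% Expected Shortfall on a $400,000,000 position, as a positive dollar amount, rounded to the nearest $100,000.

$18,800,000

Tail multiplier: φ(z)/(1−α) = 0.125283 / 0.064 = 1.958.
ES = −(-0.011%) + 2.4% × 1.958 = 4.710%.
On $400,000,000: 0.04710 × $400,000,000 = $18,840,000.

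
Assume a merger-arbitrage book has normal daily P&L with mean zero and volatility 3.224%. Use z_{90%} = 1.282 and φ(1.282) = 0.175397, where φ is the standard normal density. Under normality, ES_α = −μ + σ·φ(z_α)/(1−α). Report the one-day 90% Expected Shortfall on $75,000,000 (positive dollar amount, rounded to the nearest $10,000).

$4,240,000

Tail multiplier: φ(z)/(1−α) = 0.175397 / 0.1 = 1.754.
ES = 3.224% × 1.754 = 5.655%.
On $75,000,000: 0.05655 × $75,000,000 = $4,241,250.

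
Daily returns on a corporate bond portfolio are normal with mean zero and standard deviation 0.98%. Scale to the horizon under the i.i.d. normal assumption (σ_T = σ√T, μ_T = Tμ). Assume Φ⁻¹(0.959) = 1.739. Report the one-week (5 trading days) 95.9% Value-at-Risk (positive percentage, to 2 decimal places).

3.81%

σ_{5d} = 0.98% × √5 = 2.191%.
VaR = 1.739 × 2.191% = 3.810%.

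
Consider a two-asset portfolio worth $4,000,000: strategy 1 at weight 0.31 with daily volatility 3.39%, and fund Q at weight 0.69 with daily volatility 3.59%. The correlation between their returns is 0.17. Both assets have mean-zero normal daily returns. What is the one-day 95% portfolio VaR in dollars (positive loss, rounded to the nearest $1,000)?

$188,000

σ_p² = 0.31²·3.39² + 0.69²·3.59² + 2·0.17·0.31·0.69·3.39·3.59 = 8.1255 (%²).
σ_p = √8.1255 = 2.851%.
At 95%, z = 1.645.
VaR = 1.645 × 2.851% = 4.690%; on $4,000,000 that is $187,600.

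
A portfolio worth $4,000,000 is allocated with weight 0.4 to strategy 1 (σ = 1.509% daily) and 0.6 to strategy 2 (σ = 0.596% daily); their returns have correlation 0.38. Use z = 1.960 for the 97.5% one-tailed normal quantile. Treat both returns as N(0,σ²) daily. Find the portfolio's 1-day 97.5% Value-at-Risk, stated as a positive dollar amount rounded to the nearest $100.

σ_p² = 0.4²·1.509² + 0.6²·0.596² + 2·0.38·0.4·0.6·1.509·0.596 = 0.6563 (%²).
σ_p = √0.6563 = 0.810%.
VaR = 1.960 × 0.810% = 1.588%; on $4,000,000 that is $63,520.

$63,500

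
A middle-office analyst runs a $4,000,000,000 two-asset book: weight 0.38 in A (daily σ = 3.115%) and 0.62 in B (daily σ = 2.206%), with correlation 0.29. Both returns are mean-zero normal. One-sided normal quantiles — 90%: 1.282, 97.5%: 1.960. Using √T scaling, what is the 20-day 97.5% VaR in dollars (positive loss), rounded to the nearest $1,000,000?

$719,000,000

σ_p = √(0.38²·3.115² + 0.62²·2.206² + 2·0.29·0.38·0.62·3.115·2.206) = 2.052%.
σ_{20d} = 2.052% × √20 = 9.177%.
VaR = 1.960 × 9.177% = 17.987%; on $4,000,000,000 that is $719,480,000.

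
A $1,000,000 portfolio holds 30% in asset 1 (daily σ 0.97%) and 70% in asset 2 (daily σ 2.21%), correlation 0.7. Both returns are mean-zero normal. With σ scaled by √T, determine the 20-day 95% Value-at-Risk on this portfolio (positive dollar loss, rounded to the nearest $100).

$129,700

σ_p = √(0.3²·0.97² + 0.7²·2.21² + 2·0.7·0.3·0.7·0.97·2.21) = 1.763%.
σ_{20d} = 1.763% × √20 = 7.884%.
z(95%) = 1.645.
VaR = 1.645 × 7.884% = 12.969%; on $1,000,000 that is $129,690.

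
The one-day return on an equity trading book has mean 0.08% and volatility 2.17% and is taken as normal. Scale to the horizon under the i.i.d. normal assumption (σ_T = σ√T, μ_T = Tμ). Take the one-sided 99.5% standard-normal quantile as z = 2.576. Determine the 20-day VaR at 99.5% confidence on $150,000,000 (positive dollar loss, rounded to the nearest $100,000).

$35,100,000

σ_{20d} = 2.17% × √20 = 9.705%; μ_{20d} = 20 × 0.08% = 1.600%.
VaR = −(1.600%) + 2.576 × 9.705% = 23.400%.
On $150,000,000: 0.23400 × $150,000,000 = $35,100,000.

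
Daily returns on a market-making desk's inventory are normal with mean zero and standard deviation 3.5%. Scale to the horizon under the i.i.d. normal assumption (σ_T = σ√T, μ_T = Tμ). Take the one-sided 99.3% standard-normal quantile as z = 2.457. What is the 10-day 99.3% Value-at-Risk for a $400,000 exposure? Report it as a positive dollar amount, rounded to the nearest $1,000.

$109,000

σ_{10d} = 3.5% × √10 = 11.068%.
VaR = 2.457 × 11.068% = 27.194%.
On $400,000: 0.27194 × $400,000 = $108,776.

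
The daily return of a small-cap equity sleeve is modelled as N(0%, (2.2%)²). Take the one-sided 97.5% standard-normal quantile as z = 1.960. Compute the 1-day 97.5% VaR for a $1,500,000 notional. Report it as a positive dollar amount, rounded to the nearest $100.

VaR = z·σ = 1.960 × 2.2% = 4.312%.
On $1,500,000: 0.04312 × $1,500,000 = $64,680.

$64,700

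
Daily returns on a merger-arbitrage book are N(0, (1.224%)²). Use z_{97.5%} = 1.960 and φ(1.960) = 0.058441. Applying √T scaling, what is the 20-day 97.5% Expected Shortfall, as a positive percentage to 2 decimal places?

σ_{20d} = 1.224% × √20 = 5.474%.
ES multiplier = φ(z)/(1−α) = 0.058441/0.025 = 2.338.
ES = 5.474% × 2.338 = 12.798%.

12.80%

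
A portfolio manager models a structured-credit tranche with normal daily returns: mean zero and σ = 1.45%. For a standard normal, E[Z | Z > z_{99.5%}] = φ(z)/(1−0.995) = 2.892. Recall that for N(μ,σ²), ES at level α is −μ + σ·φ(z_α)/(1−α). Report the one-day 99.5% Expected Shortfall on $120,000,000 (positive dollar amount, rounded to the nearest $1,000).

$5,032,000

ES = 1.45% × 2.892 = 4.193%.
On $120,000,000: 0.04193 × $120,000,000 = $5,031,600.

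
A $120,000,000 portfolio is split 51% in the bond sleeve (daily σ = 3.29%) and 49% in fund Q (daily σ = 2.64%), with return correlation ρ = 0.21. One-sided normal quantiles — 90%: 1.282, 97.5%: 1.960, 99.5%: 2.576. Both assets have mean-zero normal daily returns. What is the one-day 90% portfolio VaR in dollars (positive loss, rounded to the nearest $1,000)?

σ_p² = 0.51²·3.29² + 0.49²·2.64² + 2·0.21·0.51·0.49·3.29·2.64 = 5.4004 (%²).
σ_p = √5.4004 = 2.324%.
VaR = 1.282 × 2.324% = 2.979%; on $120,000,000 that is $3,574,800.

$3,575,000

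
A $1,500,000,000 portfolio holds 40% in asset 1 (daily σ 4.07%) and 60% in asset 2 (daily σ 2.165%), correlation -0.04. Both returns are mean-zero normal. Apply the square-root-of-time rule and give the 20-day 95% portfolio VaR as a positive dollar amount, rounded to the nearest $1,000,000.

$225,000,000

σ_p = √(0.4²·4.07² + 0.6²·2.165² + 2·-0.04·0.4·0.6·4.07·2.165) = 2.042%.
σ_{20d} = 2.042% × √20 = 9.132%.
z(95%) = 1.645.
VaR = 1.645 × 9.132% = 15.022%; on $1,500,000,000 that is $225,330,000.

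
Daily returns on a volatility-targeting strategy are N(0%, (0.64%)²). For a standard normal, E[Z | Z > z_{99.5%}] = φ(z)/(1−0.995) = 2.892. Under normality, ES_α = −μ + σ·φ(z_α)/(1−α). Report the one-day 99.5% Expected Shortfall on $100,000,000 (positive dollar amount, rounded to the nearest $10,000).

ES = 0.64% × 2.892 = 1.851%.
On $100,000,000: 0.01851 × $100,000,000 = $1,851,000.

$1,850,000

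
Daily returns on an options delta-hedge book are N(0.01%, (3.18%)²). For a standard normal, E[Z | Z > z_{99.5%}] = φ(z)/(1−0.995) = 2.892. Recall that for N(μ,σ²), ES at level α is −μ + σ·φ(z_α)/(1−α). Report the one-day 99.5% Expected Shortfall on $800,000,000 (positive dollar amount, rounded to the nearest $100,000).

$73,500,000

ES = −(0.01%) + 3.18% × 2.892 = 9.187%.
On $800,000,000: 0.09187 × $800,000,000 = $73,496,000.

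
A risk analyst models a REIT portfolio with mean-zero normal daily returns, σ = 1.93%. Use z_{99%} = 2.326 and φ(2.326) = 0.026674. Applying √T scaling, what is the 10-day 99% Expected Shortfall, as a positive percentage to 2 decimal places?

σ_{10d} = 1.93% × √10 = 6.103%.
ES multiplier = φ(z)/(1−α) = 0.026674/0.01 = 2.667.
ES = 6.103% × 2.667 = 16.277%.

16.28%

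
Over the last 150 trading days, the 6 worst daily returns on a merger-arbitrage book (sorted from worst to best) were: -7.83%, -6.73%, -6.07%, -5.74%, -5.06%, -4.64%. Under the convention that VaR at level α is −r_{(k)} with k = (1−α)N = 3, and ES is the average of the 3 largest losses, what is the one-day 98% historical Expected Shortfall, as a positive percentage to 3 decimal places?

6.877%

The 3 worst returns sum to -20.63%.
ES = −(-20.63%) / 3 = 6.8766…% ≈ 6.877%.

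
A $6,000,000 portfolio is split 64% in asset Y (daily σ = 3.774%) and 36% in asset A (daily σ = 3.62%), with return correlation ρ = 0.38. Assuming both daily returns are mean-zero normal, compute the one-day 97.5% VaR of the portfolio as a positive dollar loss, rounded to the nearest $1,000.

$370,000

σ_p² = 0.64²·3.774² + 0.36²·3.62² + 2·0.38·0.64·0.36·3.774·3.62 = 9.9245 (%²).
σ_p = √9.9245 = 3.150%.
At 97.5%, z = 1.960.
VaR = 1.960 × 3.150% = 6.174%; on $6,000,000 that is $370,440.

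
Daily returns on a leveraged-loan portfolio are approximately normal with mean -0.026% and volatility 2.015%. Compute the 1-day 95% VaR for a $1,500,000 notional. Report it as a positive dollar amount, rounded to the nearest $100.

At 95% one-sided, z = 1.645.
VaR = −μ + z·σ = −(-0.026%) + 1.645 × 2.015% = 3.341%.
On $1,500,000: 0.03341 × $1,500,000 = $50,115.

$50,100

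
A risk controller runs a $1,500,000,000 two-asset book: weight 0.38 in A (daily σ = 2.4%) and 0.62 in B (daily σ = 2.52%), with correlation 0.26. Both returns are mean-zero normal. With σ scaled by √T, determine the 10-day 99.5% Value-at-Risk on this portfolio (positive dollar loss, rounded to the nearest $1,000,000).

$245,000,000

σ_p = √(0.38²·2.4² + 0.62²·2.52² + 2·0.26·0.38·0.62·2.4·2.52) = 2.003%.
σ_{10d} = 2.003% × √10 = 6.334%.
z(99.5%) = 2.576.
VaR = 2.576 × 6.334% = 16.316%; on $1,500,000,000 that is $244,740,000.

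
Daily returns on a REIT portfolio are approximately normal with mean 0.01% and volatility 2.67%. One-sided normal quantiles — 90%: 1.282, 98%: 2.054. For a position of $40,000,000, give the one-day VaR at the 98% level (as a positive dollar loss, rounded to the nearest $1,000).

$2,190,000

VaR = −μ + z·σ = −(0.01%) + 2.054 × 2.67% = 5.474%.
On $40,000,000: 0.05474 × $40,000,000 = $2,189,600.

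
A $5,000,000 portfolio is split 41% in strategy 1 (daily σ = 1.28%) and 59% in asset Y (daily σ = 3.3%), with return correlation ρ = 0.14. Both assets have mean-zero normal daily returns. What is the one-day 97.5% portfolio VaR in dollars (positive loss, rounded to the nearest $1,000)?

$204,000

σ_p² = 0.41²·1.28² + 0.59²·3.3² + 2·0.14·0.41·0.59·1.28·3.3 = 4.3523 (%²).
σ_p = √4.3523 = 2.086%.
At 97.5%, z = 1.960.
VaR = 1.960 × 2.086% = 4.089%; on $5,000,000 that is $204,450.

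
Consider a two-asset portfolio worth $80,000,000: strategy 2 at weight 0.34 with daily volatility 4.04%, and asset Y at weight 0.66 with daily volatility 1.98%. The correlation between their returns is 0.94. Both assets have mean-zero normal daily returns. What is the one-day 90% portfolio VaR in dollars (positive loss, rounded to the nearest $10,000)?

$2,710,000

σ_p² = 0.34²·4.04² + 0.66²·1.98² + 2·0.94·0.34·0.66·4.04·1.98 = 6.9691 (%²).
σ_p = √6.9691 = 2.640%.
At 90%, z = 1.282.
VaR = 1.282 × 2.640% = 3.384%; on $80,000,000 that is $2,707,200.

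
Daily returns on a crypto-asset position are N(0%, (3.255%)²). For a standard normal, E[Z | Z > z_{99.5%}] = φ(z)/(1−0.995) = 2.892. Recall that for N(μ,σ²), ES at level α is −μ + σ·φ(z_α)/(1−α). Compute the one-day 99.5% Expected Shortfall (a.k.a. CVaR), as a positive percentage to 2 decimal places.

ES = 3.255% × 2.892 = 9.413%.

9.41%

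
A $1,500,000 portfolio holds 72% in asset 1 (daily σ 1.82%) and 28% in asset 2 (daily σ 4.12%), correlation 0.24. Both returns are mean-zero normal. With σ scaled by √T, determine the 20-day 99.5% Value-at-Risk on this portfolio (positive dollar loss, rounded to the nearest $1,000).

$336,000

σ_p = √(0.72²·1.82² + 0.28²·4.12² + 2·0.24·0.72·0.28·1.82·4.12) = 1.943%.
σ_{20d} = 1.943% × √20 = 8.689%.
z(99.5%) = 2.576.
VaR = 2.576 × 8.689% = 22.383%; on $1,500,000 that is $335,745.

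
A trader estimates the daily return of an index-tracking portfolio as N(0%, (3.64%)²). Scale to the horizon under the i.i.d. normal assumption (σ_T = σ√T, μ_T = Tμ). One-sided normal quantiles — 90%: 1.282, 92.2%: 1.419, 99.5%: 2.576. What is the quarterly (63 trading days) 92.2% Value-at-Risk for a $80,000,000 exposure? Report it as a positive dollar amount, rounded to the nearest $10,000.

$32,800,000

σ_{63d} = 3.64% × √63 = 28.892%.
VaR = 1.419 × 28.892% = 40.998%.
On $80,000,000: 0.40998 × $80,000,000 = $32,798,400.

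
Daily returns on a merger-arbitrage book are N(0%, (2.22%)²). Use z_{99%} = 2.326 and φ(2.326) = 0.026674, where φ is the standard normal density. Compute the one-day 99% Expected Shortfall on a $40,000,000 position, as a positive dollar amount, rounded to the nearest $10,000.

$2,370,000

Tail multiplier: φ(z)/(1−α) = 0.026674 / 0.01 = 2.667.
ES = 2.22% × 2.667 = 5.921%.
On $40,000,000: 0.05921 × $40,000,000 = $2,368,400.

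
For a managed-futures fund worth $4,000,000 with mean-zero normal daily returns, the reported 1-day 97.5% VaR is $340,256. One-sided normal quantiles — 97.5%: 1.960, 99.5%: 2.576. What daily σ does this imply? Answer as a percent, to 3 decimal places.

VaR as a fraction: $340,256 / $4,000,000 = 8.506%.
σ = VaR / z = 8.506% / 1.960 = 4.340%.

4.340%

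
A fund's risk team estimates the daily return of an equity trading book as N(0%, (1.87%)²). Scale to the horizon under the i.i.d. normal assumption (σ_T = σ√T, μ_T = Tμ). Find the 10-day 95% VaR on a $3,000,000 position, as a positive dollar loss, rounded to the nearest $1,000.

At 95%, z = 1.645.
σ_{10d} = 1.87% × √10 = 5.913%.
VaR = 1.645 × 5.913% = 9.727%.
On $3,000,000: 0.09727 × $3,000,000 = $291,810.

$292,000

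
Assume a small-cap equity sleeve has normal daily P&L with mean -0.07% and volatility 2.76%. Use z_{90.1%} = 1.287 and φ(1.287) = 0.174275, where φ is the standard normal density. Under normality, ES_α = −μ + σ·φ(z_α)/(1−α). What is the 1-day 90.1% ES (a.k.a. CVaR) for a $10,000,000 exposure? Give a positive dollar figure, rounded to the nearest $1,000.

$493,000

Tail multiplier: φ(z)/(1−α) = 0.174275 / 0.099 = 1.760.
ES = −(-0.07%) + 2.76% × 1.760 = 4.928%.
On $10,000,000: 0.04928 × $10,000,000 = $492,800.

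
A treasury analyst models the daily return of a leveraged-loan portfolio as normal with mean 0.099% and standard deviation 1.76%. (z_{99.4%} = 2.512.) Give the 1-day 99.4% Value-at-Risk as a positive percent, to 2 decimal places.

VaR = −μ + z·σ = −(0.099%) + 2.512 × 1.76% = 4.322%.

4.32%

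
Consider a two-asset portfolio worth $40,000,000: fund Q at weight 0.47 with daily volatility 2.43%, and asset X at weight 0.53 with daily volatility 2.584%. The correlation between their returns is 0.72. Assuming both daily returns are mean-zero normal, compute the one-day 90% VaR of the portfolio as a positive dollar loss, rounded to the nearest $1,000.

$1,195,000

σ_p² = 0.47²·2.43² + 0.53²·2.584² + 2·0.72·0.47·0.53·2.43·2.584 = 5.4323 (%²).
σ_p = √5.4323 = 2.331%.
At 90%, z = 1.282.
VaR = 1.282 × 2.331% = 2.988%; on $40,000,000 that is $1,195,200.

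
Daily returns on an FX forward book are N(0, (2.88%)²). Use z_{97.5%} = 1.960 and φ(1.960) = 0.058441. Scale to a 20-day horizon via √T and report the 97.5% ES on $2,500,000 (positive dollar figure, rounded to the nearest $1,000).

σ_{20d} = 2.88% × √20 = 12.880%.
ES multiplier = φ(z)/(1−α) = 0.058441/0.025 = 2.338.
ES = 12.880% × 2.338 = 30.113%; on $2,500,000: $752,825.

$753,000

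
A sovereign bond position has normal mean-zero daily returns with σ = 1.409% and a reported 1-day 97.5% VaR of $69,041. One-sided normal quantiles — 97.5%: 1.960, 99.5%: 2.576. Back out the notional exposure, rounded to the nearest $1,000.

VaR as a fraction of value: z·σ = 1.960 × 1.409% = 2.76164%.
Position = $69,041 / 0.0276164 = $2,500,000.

$2,500,000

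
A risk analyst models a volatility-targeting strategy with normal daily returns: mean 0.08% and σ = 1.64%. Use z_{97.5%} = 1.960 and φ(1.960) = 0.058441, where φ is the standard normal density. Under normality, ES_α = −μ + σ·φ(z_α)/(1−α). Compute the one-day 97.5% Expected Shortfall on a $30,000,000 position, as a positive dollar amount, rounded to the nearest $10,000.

Tail multiplier: φ(z)/(1−α) = 0.058441 / 0.025 = 2.338.
ES = −(0.08%) + 1.64% × 2.338 = 3.754%.
On $30,000,000: 0.03754 × $30,000,000 = $1,126,200.

$1,130,000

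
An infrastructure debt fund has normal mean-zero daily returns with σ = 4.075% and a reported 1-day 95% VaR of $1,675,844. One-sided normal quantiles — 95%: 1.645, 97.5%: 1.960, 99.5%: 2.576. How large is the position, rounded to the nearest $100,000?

VaR as a fraction of value: z·σ = 1.645 × 4.075% = 6.70338%.
Position = $1,675,844 / 0.0670338 = $25,000,004.

$25,000,000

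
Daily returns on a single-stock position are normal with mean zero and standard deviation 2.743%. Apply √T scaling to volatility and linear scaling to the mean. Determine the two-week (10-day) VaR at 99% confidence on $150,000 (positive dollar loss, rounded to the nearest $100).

At 99%, z = 2.326.
σ_{10d} = 2.743% × √10 = 8.674%.
VaR = 2.326 × 8.674% = 20.176%.
On $150,000: 0.20176 × $150,000 = $30,264.

$30,300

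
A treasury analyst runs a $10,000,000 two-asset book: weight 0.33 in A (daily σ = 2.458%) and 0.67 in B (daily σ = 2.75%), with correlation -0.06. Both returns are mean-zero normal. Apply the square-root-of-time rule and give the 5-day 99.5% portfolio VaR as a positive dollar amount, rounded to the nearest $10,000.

$1,130,000

σ_p = √(0.33²·2.458² + 0.67²·2.75² + 2·-0.06·0.33·0.67·2.458·2.75) = 1.968%.
σ_{5d} = 1.968% × √5 = 4.401%.
z(99.5%) = 2.576.
VaR = 2.576 × 4.401% = 11.337%; on $10,000,000 that is $1,133,700.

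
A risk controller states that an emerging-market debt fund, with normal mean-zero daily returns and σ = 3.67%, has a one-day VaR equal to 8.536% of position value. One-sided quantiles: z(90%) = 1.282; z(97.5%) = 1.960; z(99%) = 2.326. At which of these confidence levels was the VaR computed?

Implied z = VaR/σ = 8.536 / 3.67 = 2.326.
This matches z(99%) = 2.326.

99%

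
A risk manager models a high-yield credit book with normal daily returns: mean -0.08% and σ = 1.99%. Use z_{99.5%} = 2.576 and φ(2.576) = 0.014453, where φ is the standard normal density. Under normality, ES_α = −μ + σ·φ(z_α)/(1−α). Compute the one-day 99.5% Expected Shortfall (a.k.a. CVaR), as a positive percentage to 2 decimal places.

Tail multiplier: φ(z)/(1−α) = 0.014453 / 0.005 = 2.891.
ES = −(-0.08%) + 1.99% × 2.891 = 5.833%.

5.83%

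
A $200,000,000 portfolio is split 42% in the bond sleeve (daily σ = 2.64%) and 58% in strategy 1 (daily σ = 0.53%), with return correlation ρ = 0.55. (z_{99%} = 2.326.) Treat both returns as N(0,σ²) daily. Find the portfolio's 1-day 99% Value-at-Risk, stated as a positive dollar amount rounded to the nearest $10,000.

σ_p² = 0.42²·2.64² + 0.58²·0.53² + 2·0.55·0.42·0.58·2.64·0.53 = 1.6989 (%²).
σ_p = √1.6989 = 1.303%.
VaR = 2.326 × 1.303% = 3.031%; on $200,000,000 that is $6,062,000.

$6,060,000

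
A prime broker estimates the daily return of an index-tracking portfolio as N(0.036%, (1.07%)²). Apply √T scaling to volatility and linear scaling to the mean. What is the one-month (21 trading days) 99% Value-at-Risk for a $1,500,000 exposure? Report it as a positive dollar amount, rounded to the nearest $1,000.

$160,000

At 99%, z = 2.326.
σ_{21d} = 1.07% × √21 = 4.903%; μ_{21d} = 21 × 0.036% = 0.756%.
VaR = −(0.756%) + 2.326 × 4.903% = 10.648%.
On $1,500,000: 0.10648 × $1,500,000 = $159,720.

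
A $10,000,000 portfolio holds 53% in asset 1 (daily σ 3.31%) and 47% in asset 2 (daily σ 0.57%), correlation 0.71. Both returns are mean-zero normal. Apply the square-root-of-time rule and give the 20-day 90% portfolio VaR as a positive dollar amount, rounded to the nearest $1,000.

$1,120,000

σ_p = √(0.53²·3.31² + 0.47²·0.57² + 2·0.71·0.53·0.47·3.31·0.57) = 1.954%.
σ_{20d} = 1.954% × √20 = 8.739%.
z(90%) = 1.282.
VaR = 1.282 × 8.739% = 11.203%; on $10,000,000 that is $1,120,300.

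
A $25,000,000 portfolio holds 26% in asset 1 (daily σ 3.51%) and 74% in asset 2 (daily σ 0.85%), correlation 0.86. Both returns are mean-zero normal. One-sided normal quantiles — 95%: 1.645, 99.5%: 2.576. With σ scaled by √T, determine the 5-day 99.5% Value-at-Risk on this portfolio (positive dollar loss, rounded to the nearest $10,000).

$2,140,000

σ_p = √(0.26²·3.51² + 0.74²·0.85² + 2·0.86·0.26·0.74·3.51·0.85) = 1.489%.
σ_{5d} = 1.489% × √5 = 3.330%.
VaR = 2.576 × 3.330% = 8.578%; on $25,000,000 that is $2,144,500.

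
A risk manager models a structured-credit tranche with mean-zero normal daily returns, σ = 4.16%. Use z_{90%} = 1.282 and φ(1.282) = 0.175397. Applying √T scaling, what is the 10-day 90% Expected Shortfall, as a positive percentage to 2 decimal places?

23.07%

σ_{10d} = 4.16% × √10 = 13.155%.
ES multiplier = φ(z)/(1−α) = 0.175397/0.1 = 1.754.
ES = 13.155% × 1.754 = 23.074%.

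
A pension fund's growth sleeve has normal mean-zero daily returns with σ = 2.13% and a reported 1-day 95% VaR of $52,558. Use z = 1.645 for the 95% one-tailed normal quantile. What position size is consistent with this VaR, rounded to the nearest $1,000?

VaR as a fraction of value: z·σ = 1.645 × 2.13% = 3.50385%.
Position = $52,558 / 0.0350385 = $1,500,007.

$1,500,000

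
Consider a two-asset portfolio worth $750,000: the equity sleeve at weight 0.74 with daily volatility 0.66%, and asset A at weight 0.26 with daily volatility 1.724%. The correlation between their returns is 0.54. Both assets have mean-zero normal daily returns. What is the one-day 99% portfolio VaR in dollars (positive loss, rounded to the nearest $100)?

$14,300

σ_p² = 0.74²·0.66² + 0.26²·1.724² + 2·0.54·0.74·0.26·0.66·1.724 = 0.6759 (%²).
σ_p = √0.6759 = 0.822%.
At 99%, z = 2.326.
VaR = 2.326 × 0.822% = 1.912%; on $750,000 that is $14,340.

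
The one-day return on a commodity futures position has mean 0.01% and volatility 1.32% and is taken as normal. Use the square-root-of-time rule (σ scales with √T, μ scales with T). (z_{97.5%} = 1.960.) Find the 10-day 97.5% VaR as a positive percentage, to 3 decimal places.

σ_{10d} = 1.32% × √10 = 4.174%; μ_{10d} = 10 × 0.01% = 0.100%.
VaR = −(0.100%) + 1.960 × 4.174% = 8.081%.

8.081%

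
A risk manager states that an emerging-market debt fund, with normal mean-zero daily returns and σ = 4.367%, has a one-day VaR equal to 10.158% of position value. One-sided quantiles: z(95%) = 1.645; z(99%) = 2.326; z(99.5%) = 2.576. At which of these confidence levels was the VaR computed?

Implied z = VaR/σ = 10.158 / 4.367 = 2.326.
This matches z(99%) = 2.326.

99%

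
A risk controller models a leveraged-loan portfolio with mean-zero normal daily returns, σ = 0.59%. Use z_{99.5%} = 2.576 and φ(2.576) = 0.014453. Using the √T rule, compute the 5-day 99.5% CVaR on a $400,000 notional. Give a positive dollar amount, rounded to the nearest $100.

$15,300

σ_{5d} = 0.59% × √5 = 1.319%.
ES multiplier = φ(z)/(1−α) = 0.014453/0.005 = 2.891.
ES = 1.319% × 2.891 = 3.813%; on $400,000: $15,252.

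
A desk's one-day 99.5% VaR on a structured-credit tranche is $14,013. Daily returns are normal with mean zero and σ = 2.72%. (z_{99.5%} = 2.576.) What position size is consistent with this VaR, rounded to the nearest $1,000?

$200,000

VaR as a fraction of value: z·σ = 2.576 × 2.72% = 7.00672%.
Position = $14,013 / 0.0700672 = $199,994.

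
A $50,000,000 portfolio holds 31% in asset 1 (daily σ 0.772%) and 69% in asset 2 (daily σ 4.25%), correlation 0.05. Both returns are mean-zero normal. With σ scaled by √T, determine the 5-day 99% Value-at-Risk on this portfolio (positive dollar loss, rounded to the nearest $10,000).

σ_p = √(0.31²·0.772² + 0.69²·4.25² + 2·0.05·0.31·0.69·0.772·4.25) = 2.954%.
σ_{5d} = 2.954% × √5 = 6.605%.
z(99%) = 2.326.
VaR = 2.326 × 6.605% = 15.363%; on $50,000,000 that is $7,681,500.

$7,680,000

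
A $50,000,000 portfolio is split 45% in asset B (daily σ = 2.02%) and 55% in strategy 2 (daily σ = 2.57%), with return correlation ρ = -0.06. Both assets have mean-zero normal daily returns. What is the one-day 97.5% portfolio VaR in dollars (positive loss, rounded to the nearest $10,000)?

σ_p² = 0.45²·2.02² + 0.55²·2.57² + 2·-0.06·0.45·0.55·2.02·2.57 = 2.6701 (%²).
σ_p = √2.6701 = 1.634%.
At 97.5%, z = 1.960.
VaR = 1.960 × 1.634% = 3.203%; on $50,000,000 that is $1,601,500.

$1,600,000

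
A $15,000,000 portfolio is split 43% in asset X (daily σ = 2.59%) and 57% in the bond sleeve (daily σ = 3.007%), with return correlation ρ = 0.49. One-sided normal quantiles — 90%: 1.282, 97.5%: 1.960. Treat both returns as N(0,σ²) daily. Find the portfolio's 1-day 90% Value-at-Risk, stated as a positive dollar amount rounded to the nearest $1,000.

$473,000

σ_p² = 0.43²·2.59² + 0.57²·3.007² + 2·0.49·0.43·0.57·2.59·3.007 = 6.0488 (%²).
σ_p = √6.0488 = 2.459%.
VaR = 1.282 × 2.459% = 3.152%; on $15,000,000 that is $472,800.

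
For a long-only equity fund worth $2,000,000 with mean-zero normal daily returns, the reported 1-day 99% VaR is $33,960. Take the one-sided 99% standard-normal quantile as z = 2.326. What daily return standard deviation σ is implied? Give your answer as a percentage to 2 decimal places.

0.73%

VaR as a fraction: $33,960 / $2,000,000 = 1.698%.
σ = VaR / z = 1.698% / 2.326 = 0.730%.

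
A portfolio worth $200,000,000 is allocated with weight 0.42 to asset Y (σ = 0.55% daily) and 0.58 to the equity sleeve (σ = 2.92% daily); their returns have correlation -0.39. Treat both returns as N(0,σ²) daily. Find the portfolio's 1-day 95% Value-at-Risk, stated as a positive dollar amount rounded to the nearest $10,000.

$5,320,000

σ_p² = 0.42²·0.55² + 0.58²·2.92² + 2·-0.39·0.42·0.58·0.55·2.92 = 2.6165 (%²).
σ_p = √2.6165 = 1.618%.
At 95%, z = 1.645.
VaR = 1.645 × 1.618% = 2.662%; on $200,000,000 that is $5,324,000.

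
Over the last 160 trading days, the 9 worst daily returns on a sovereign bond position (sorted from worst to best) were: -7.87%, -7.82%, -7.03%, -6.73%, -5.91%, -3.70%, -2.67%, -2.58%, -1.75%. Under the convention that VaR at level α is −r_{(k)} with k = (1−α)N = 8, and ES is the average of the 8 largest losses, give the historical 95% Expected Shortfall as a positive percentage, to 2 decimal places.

The 8 worst returns sum to -44.31%.
ES = −(-44.31%) / 8 = 5.53875% ≈ 5.54%.

5.54%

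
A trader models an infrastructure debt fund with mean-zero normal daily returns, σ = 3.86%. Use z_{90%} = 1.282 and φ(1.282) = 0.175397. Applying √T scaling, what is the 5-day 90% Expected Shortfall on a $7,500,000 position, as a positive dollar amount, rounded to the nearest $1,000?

σ_{5d} = 3.86% × √5 = 8.631%.
ES multiplier = φ(z)/(1−α) = 0.175397/0.1 = 1.754.
ES = 8.631% × 1.754 = 15.139%; on $7,500,000: $1,135,425.

$1,135,000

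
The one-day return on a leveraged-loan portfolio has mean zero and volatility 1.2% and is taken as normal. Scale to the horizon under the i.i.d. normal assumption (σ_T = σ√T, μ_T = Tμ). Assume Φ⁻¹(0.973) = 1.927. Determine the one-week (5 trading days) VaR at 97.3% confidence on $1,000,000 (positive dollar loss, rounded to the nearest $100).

$51,700

σ_{5d} = 1.2% × √5 = 2.683%.
VaR = 1.927 × 2.683% = 5.170%.
On $1,000,000: 0.05170 × $1,000,000 = $51,700.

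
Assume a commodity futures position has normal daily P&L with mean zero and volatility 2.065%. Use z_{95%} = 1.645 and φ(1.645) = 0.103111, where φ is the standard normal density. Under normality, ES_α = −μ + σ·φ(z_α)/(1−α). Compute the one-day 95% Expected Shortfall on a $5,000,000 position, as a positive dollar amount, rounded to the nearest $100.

$212,900

Tail multiplier: φ(z)/(1−α) = 0.103111 / 0.05 = 2.062.
ES = 2.065% × 2.062 = 4.258%.
On $5,000,000: 0.04258 × $5,000,000 = $212,900.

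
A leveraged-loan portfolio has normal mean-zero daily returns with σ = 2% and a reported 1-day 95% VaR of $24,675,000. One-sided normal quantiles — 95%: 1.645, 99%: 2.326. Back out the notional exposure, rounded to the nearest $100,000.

$750,000,000

VaR as a fraction of value: z·σ = 1.645 × 2% = 3.29%.
Position = $24,675,000 / 0.0329 = $750,000,000.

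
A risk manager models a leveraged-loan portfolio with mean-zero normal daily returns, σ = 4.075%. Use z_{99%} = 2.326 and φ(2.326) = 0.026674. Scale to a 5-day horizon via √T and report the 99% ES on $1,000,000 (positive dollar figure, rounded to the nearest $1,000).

σ_{5d} = 4.075% × √5 = 9.112%.
ES multiplier = φ(z)/(1−α) = 0.026674/0.01 = 2.667.
ES = 9.112% × 2.667 = 24.302%; on $1,000,000: $243,020.

$243,000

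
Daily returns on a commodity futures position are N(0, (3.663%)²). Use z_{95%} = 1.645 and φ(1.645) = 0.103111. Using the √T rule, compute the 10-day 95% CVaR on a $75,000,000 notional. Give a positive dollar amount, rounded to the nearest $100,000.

$17,900,000

σ_{10d} = 3.663% × √10 = 11.583%.
ES multiplier = φ(z)/(1−α) = 0.103111/0.05 = 2.062.
ES = 11.583% × 2.062 = 23.884%; on $75,000,000: $17,913,000.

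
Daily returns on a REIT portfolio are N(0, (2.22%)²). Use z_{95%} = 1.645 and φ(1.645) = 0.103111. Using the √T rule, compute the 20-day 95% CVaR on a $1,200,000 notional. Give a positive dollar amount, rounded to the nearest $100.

σ_{20d} = 2.22% × √20 = 9.928%.
ES multiplier = φ(z)/(1−α) = 0.103111/0.05 = 2.062.
ES = 9.928% × 2.062 = 20.472%; on $1,200,000: $245,664.

$245,700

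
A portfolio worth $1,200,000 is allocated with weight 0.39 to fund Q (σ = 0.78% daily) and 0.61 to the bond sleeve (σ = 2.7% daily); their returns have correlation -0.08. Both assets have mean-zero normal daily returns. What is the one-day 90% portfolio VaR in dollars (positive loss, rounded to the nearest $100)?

$25,400

σ_p² = 0.39²·0.78² + 0.61²·2.7² + 2·-0.08·0.39·0.61·0.78·2.7 = 2.7250 (%²).
σ_p = √2.7250 = 1.651%.
At 90%, z = 1.282.
VaR = 1.282 × 1.651% = 2.117%; on $1,200,000 that is $25,404.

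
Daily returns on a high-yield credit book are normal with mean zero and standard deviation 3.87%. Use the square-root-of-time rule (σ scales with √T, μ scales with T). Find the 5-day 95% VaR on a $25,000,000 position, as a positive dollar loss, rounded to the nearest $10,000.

At 95%, z = 1.645.
σ_{5d} = 3.87% × √5 = 8.654%.
VaR = 1.645 × 8.654% = 14.236%.
On $25,000,000: 0.14236 × $25,000,000 = $3,559,000.

$3,560,000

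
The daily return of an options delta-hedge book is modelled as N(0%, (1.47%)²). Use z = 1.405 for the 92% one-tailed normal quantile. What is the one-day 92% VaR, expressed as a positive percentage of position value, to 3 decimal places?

VaR = z·σ = 1.405 × 1.47% = 2.065%.

2.065%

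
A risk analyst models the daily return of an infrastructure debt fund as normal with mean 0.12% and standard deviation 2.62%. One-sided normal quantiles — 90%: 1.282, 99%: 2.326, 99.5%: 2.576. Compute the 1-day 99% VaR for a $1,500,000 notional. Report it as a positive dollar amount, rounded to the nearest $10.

VaR = −μ + z·σ = −(0.12%) + 2.326 × 2.62% = 5.974%.
On $1,500,000: 0.05974 × $1,500,000 = $89,610.

$89,610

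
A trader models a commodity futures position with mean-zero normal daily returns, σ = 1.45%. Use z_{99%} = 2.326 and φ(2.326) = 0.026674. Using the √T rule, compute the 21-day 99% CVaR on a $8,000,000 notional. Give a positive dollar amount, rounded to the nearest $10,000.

$1,420,000

σ_{21d} = 1.45% × √21 = 6.645%.
ES multiplier = φ(z)/(1−α) = 0.026674/0.01 = 2.667.
ES = 6.645% × 2.667 = 17.722%; on $8,000,000: $1,417,760.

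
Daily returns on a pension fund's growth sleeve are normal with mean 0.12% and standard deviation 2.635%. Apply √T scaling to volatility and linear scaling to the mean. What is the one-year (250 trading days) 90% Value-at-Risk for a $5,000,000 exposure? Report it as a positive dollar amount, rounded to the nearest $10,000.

At 90%, z = 1.282.
σ_{250d} = 2.635% × √250 = 41.663%; μ_{250d} = 250 × 0.12% = 30.000%.
VaR = −(30.000%) + 1.282 × 41.663% = 23.412%.
On $5,000,000: 0.23412 × $5,000,000 = $1,170,600.

$1,170,000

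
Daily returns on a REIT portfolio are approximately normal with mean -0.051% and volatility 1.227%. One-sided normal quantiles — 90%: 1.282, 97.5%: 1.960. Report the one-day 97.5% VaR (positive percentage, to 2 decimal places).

2.46%

VaR = −μ + z·σ = −(-0.051%) + 1.960 × 1.227% = 2.456%.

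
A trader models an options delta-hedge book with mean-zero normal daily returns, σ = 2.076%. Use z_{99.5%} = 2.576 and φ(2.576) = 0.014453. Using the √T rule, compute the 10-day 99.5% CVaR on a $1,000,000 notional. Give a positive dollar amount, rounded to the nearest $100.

σ_{10d} = 2.076% × √10 = 6.565%.
ES multiplier = φ(z)/(1−α) = 0.014453/0.005 = 2.891.
ES = 6.565% × 2.891 = 18.979%; on $1,000,000: $189,790.

$189,800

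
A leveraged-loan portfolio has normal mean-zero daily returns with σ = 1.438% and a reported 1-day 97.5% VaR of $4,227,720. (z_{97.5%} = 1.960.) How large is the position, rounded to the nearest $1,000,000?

$150,000,000

VaR as a fraction of value: z·σ = 1.960 × 1.438% = 2.81848%.
Position = $4,227,720 / 0.0281848 = $150,000,000.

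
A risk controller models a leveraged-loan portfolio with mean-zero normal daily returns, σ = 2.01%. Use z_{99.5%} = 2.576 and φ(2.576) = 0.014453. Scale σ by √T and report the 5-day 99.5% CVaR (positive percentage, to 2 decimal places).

12.99%

σ_{5d} = 2.01% × √5 = 4.494%.
ES multiplier = φ(z)/(1−α) = 0.014453/0.005 = 2.891.
ES = 4.494% × 2.891 = 12.992%.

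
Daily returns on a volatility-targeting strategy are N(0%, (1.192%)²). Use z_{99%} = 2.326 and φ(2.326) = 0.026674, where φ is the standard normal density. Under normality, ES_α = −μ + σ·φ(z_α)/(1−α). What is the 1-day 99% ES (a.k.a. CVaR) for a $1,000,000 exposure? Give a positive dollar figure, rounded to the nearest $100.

$31,800

Tail multiplier: φ(z)/(1−α) = 0.026674 / 0.01 = 2.667.
ES = 1.192% × 2.667 = 3.179%.
On $1,000,000: 0.03179 × $1,000,000 = $31,790.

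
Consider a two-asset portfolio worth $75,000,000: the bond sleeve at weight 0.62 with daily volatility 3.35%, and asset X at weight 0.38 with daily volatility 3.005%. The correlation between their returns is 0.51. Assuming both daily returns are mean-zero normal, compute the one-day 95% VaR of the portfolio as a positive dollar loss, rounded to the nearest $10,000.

$3,500,000

σ_p² = 0.62²·3.35² + 0.38²·3.005² + 2·0.51·0.62·0.38·3.35·3.005 = 8.0370 (%²).
σ_p = √8.0370 = 2.835%.
At 95%, z = 1.645.
VaR = 1.645 × 2.835% = 4.664%; on $75,000,000 that is $3,498,000.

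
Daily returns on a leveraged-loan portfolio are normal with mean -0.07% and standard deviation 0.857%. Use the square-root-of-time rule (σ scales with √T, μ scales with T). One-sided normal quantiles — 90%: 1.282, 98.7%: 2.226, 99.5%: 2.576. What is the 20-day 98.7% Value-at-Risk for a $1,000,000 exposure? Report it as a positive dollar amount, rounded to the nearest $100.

$99,300

σ_{20d} = 0.857% × √20 = 3.833%; μ_{20d} = 20 × -0.07% = -1.400%.
VaR = −(-1.400%) + 2.226 × 3.833% = 9.932%.
On $1,000,000: 0.09932 × $1,000,000 = $99,320.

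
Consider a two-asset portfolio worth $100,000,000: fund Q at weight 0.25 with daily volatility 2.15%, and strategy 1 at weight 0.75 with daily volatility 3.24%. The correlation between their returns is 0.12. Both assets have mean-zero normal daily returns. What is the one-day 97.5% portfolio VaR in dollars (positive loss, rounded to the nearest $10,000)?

σ_p² = 0.25²·2.15² + 0.75²·3.24² + 2·0.12·0.25·0.75·2.15·3.24 = 6.5073 (%²).
σ_p = √6.5073 = 2.551%.
At 97.5%, z = 1.960.
VaR = 1.960 × 2.551% = 5.000%; on $100,000,000 that is $5,000,000.

$5,000,000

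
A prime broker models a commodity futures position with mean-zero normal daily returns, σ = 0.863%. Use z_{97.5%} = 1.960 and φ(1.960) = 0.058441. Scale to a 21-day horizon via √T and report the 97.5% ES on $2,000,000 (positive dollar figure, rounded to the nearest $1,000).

$185,000

σ_{21d} = 0.863% × √21 = 3.955%.
ES multiplier = φ(z)/(1−α) = 0.058441/0.025 = 2.338.
ES = 3.955% × 2.338 = 9.247%; on $2,000,000: $184,940.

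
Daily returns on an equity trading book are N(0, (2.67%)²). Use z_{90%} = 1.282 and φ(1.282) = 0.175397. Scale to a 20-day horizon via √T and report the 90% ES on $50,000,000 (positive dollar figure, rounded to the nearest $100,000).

$10,500,000

σ_{20d} = 2.67% × √20 = 11.941%.
ES multiplier = φ(z)/(1−α) = 0.175397/0.1 = 1.754.
ES = 11.941% × 1.754 = 20.945%; on $50,000,000: $10,472,500.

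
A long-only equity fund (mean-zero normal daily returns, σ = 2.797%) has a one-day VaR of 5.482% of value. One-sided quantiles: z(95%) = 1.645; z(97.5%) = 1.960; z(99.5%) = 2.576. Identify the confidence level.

97.5%

Implied z = VaR/σ = 5.482 / 2.797 = 1.960.
This matches z(97.5%) = 1.960.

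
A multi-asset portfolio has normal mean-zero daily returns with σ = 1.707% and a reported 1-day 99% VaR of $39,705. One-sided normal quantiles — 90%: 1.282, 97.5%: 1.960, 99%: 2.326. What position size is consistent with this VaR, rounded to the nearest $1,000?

$1,000,000

VaR as a fraction of value: z·σ = 2.326 × 1.707% = 3.97048%.
Position = $39,705 / 0.0397048 = $1,000,005.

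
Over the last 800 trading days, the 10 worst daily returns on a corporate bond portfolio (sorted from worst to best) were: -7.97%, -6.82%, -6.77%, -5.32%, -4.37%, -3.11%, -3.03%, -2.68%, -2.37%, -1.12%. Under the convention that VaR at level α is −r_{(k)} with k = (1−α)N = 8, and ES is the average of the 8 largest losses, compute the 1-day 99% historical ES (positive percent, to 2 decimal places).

The 8 worst returns sum to -40.07%.
ES = −(-40.07%) / 8 = 5.00875% ≈ 5.01%.

5.01%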